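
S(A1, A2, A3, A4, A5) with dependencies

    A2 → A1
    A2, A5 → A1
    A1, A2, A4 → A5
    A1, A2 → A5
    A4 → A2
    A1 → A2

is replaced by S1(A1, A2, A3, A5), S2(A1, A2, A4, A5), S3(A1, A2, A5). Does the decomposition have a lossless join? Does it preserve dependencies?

Lossless test (chase): applying each FD to every pair of rows produces no changes in the tableau, so no row becomes fully distinguished — the join is lossy.
Dependency preservation: every FD's attributes lie within a single fragment, so each can be enforced locally — preserved.

lossy but dependency-preserving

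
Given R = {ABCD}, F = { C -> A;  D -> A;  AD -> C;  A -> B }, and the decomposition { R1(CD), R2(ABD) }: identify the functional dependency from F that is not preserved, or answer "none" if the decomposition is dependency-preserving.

Check C → A: no single fragment contains all of {AC}, and the restricted closure of {C} across the fragments never reaches {A}.
D → A is preserved.
AD → C is preserved.
A → B is preserved.

C -> A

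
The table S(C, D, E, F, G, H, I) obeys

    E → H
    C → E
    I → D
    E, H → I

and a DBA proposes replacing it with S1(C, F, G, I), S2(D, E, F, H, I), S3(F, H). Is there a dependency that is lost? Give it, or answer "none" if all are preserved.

Check C → E: no single fragment contains all of {C, E}, and the restricted closure of {C} across the fragments never reaches {E}.
E → H is preserved.
I → D is preserved.
E, H → I is preserved.

C → E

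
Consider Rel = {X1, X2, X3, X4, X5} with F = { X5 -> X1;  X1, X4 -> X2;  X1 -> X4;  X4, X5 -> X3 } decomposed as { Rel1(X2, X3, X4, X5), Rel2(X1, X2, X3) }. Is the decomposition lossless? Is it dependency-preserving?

Lossless test: (X2, X3)⁺ = {X2, X3}, which is a superkey of neither fragment — lossy.
Dependency preservation: the restricted closure of {X5} across the fragments never reaches {X1}, so X5 → X1 cannot be enforced without a join — not preserved.

lossy and not dependency-preserving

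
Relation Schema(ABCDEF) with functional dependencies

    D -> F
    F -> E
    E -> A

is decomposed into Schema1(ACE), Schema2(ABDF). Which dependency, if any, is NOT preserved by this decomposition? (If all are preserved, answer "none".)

F -> E

Check F → E: no single fragment contains all of {EF}, and the restricted closure of {F} across the fragments never reaches {E}.
D → F is preserved.
E → A is preserved.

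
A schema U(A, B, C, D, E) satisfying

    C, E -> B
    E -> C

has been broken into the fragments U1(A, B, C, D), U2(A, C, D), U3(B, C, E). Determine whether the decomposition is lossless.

Chase test. Columns are A, B, C, D, E; row i has aⱼ where attribute j ∈ Ui, else bᵢⱼ.
Initial tableau (one row per fragment):
  row 1: a1 a2 a3 a4 b15
  row 2: a1 b22 a3 a4 b25
  row 3: b31 a2 a3 b34 a5
No row becomes fully distinguished — the join is lossy.

No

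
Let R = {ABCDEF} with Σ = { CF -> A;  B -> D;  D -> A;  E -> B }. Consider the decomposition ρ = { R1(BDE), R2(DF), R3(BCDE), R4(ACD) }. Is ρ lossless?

No

Chase test. Columns are ABCDEF; row i has aⱼ where attribute j ∈ Ri, else bᵢⱼ.
Initial tableau (one row per fragment):
  row 1: b11 a2 b13 a4 a5 b16
  row 2: b21 b22 b23 a4 b25 a6
  row 3: b31 a2 a3 a4 a5 b36
  row 4: a1 b42 a3 a4 b45 b46
Rows 1 and 2 agree on D; apply D→A and equate their A entries.
Rows 1 and 3 agree on D; apply D→A and equate their A entries.
Rows 1 and 4 agree on D; apply D→A and equate their A entries.
No row becomes fully distinguished — the join is lossy.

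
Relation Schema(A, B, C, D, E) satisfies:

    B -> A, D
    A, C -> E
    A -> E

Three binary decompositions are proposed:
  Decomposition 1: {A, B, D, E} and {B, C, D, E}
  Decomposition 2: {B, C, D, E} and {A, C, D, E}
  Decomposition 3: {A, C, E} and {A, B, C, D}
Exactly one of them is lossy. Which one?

Decomposition 1: common = {B, D, E}, closure = {A, B, D, E} → lossless.
Decomposition 2: common = {C, D, E}, closure = {C, D, E} → lossy.
Decomposition 3: common = {A, C}, closure = {A, C, E} → lossless.

Decomposition 2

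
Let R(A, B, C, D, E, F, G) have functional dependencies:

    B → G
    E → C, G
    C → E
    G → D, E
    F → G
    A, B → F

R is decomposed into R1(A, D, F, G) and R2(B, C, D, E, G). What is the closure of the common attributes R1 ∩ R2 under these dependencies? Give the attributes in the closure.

R1 ∩ R2 = {D, G}.
G → D, E applies, adding E
E → C, G applies, adding C
Closure: {C, D, E, G}.

C, D, E, G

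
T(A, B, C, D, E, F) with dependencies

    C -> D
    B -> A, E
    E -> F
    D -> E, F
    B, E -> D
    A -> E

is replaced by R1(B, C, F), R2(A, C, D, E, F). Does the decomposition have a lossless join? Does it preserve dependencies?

lossy and not dependency-preserving

Lossless test: (C, F)⁺ = {C, D, E, F}, which is a superkey of neither fragment — lossy.
Dependency preservation: the restricted closure of {B} across the fragments never reaches {A, E}, so B → A, E cannot be enforced without a join — not preserved.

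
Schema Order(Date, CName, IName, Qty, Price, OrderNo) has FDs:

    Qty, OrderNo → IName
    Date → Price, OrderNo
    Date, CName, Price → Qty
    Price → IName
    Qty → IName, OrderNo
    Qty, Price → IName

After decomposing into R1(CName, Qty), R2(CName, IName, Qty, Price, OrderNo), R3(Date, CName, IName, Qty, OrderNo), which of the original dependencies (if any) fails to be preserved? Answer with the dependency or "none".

Check Date → Price, OrderNo: no single fragment contains all of {Date, Price, OrderNo}, and the restricted closure of {Date} across the fragments never reaches {Price, OrderNo}.
Qty, OrderNo → IName is preserved.
Date, CName, Price → Qty is preserved.
Price → IName is preserved.
Qty → IName, OrderNo is preserved.
Qty, Price → IName is preserved.

Date → Price, OrderNo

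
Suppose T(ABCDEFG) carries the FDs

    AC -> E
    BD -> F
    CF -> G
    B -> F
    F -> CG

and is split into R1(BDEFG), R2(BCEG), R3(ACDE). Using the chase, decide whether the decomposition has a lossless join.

Chase test. Columns are ABCDEFG; row i has aⱼ where attribute j ∈ Ri, else bᵢⱼ.
Initial tableau (one row per fragment):
  row 1: b11 a2 b13 a4 a5 a6 a7
  row 2: b21 a2 a3 b24 a5 b26 a7
  row 3: a1 b32 a3 a4 a5 b36 b37
Rows 1 and 2 agree on B; apply B→F and equate their F entries.
Rows 1 and 2 agree on F; apply F→CG and equate their CG entries.
No row becomes fully distinguished — the join is lossy.

No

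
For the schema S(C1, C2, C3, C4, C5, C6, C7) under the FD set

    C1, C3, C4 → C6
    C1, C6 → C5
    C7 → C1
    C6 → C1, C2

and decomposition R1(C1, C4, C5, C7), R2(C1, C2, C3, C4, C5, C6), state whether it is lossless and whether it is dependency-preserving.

Lossless test: (C1, C4, C5)⁺ = {C1, C4, C5}, which is a superkey of neither fragment — lossy.
Dependency preservation: every FD's attributes lie within a single fragment, so each can be enforced locally — preserved.

lossy but dependency-preserving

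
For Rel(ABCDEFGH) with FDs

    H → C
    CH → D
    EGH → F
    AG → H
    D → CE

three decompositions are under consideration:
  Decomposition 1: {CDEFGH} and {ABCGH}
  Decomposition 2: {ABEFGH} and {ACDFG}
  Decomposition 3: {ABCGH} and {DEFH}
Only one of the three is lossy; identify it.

Decomposition 3

Decomposition 1: common = {CGH}, closure = {CDEFGH} → lossless.
Decomposition 2: common = {AFG}, closure = {ACDEFGH} → lossless.
Decomposition 3: common = {H}, closure = {CDEH} → lossy.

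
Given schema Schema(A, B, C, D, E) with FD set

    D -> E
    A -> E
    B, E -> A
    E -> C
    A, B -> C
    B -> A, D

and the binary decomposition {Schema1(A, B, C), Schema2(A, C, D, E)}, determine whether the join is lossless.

Common attributes: Schema1 ∩ Schema2 = {A, C}.
Closure of {A, C}: A → E applies, adding E. So (A, C)⁺ = {A, C, E}.
The closure contains neither all of Schema1 = {A, B, C} nor all of Schema2 = {A, C, D, E}, so the common attributes are not a superkey of either fragment. The join is lossy.

No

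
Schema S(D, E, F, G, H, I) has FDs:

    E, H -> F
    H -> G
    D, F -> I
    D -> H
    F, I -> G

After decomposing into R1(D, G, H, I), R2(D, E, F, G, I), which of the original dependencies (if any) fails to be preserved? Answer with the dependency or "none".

E, H -> F

Check E, H → F: no single fragment contains all of {E, F, H}, and the restricted closure of {E, H} across the fragments never reaches {F}.
H → G is preserved.
D, F → I is preserved.
D → H is preserved.
F, I → G is preserved.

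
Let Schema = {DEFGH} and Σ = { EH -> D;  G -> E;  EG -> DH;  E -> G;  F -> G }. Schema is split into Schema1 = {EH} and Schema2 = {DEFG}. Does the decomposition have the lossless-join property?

Common attributes: Schema1 ∩ Schema2 = {E}.
Closure of {E}: E → G applies, adding G; EG → DH applies, adding DH. So (E)⁺ = {DEGH}.
This closure contains every attribute of Schema1, so Schema1 ∩ Schema2 → Schema1. The join is lossless.

Yes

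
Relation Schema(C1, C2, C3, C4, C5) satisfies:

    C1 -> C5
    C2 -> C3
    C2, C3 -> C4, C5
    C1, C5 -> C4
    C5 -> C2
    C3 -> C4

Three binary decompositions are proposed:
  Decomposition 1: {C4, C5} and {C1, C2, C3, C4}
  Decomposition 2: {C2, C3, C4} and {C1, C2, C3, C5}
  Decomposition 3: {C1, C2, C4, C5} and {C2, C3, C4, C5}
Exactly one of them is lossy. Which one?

Decomposition 1

Decomposition 1: common = {C4}, closure = {C4} → lossy.
Decomposition 2: common = {C2, C3}, closure = {C2, C3, C4, C5} → lossless.
Decomposition 3: common = {C2, C4, C5}, closure = {C2, C3, C4, C5} → lossless.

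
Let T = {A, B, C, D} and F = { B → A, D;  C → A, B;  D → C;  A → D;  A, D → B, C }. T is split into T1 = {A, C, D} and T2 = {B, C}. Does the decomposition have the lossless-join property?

Common attributes: T1 ∩ T2 = {C}.
Closure of {C}: C → A, B applies, adding A, B; A → D applies, adding D. So (C)⁺ = {A, B, C, D}.
This closure contains every attribute of T1, so T1 ∩ T2 → T1. The join is lossless.

Yes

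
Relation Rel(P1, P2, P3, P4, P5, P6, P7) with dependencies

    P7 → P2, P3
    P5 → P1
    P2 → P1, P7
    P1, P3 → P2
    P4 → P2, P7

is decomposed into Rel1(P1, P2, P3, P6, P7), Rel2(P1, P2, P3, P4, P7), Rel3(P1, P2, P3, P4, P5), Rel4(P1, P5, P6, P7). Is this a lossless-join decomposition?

Chase test. Columns are P1, P2, P3, P4, P5, P6, P7; row i has aⱼ where attribute j ∈ Reli, else bᵢⱼ.
Initial tableau (one row per fragment):
  row 1: a1 a2 a3 b14 b15 a6 a7
  row 2: a1 a2 a3 a4 b25 b26 a7
  row 3: a1 a2 a3 a4 a5 b36 b37
  row 4: a1 b42 b43 b44 a5 a6 a7
Rows 1 and 4 agree on P7; apply P7→P2, P3 and equate their P2, P3 entries.
Rows 1 and 3 agree on P2; apply P2→P1, P7 and equate their P1, P7 entries.
No row becomes fully distinguished — the join is lossy.

No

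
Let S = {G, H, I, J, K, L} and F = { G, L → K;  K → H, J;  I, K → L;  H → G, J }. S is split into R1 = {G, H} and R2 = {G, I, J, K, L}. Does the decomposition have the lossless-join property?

No

Common attributes: R1 ∩ R2 = {G}.
No dependency enlarges {G}, so (G)⁺ = {G}.
The closure contains neither all of R1 = {G, H} nor all of R2 = {G, I, J, K, L}, so the common attributes are not a superkey of either fragment. The join is lossy.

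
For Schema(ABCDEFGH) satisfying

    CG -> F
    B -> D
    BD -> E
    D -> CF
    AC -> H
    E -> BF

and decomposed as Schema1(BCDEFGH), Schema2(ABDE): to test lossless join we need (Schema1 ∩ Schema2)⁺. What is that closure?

Schema1 ∩ Schema2 = {BDE}.
D → CF applies, adding CF
Closure: {BCDEF}.

BCDEF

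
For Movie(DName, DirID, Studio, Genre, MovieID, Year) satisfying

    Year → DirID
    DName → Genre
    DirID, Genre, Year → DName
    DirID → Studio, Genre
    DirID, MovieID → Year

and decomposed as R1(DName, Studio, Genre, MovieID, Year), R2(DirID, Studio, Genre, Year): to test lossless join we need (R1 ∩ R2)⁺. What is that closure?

DName, DirID, Studio, Genre, Year

R1 ∩ R2 = {Studio, Genre, Year}.
Year → DirID applies, adding DirID
DirID, Genre, Year → DName applies, adding DName
Closure: {DName, DirID, Studio, Genre, Year}.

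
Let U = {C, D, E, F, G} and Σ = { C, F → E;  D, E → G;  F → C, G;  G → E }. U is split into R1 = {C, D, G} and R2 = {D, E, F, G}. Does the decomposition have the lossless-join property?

Common attributes: R1 ∩ R2 = {D, G}.
Closure of {D, G}: G → E applies, adding E. So (D, G)⁺ = {D, E, G}.
The closure contains neither all of R1 = {C, D, G} nor all of R2 = {D, E, F, G}, so the common attributes are not a superkey of either fragment. The join is lossy.

No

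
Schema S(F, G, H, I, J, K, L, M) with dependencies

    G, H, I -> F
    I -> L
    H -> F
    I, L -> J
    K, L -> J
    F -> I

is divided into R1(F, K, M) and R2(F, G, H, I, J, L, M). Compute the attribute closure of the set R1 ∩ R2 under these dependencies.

R1 ∩ R2 = {F, M}.
F → I applies, adding I
I → L applies, adding L
I, L → J applies, adding J
Closure: {F, I, J, L, M}.

F, I, J, L, M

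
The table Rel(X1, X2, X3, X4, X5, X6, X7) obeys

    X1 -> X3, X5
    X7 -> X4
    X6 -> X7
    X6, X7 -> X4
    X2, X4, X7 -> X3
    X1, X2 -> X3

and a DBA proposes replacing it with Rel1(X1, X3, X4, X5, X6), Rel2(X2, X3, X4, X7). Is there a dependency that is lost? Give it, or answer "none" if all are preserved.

Check X6 → X7: no single fragment contains all of {X6, X7}, and the restricted closure of {X6} across the fragments never reaches {X7}.
X1 → X3, X5 is preserved.
X7 → X4 is preserved.
X6, X7 → X4 is preserved.
X2, X4, X7 → X3 is preserved.
X1, X2 → X3 is preserved.

X6 -> X7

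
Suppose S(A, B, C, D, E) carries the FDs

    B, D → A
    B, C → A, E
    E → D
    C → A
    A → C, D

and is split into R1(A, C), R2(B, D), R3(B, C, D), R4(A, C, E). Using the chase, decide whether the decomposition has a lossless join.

Chase test. Columns are A, B, C, D, E; row i has aⱼ where attribute j ∈ Ri, else bᵢⱼ.
Initial tableau (one row per fragment):
  row 1: a1 b12 a3 b14 b15
  row 2: b21 a2 b23 a4 b25
  row 3: b31 a2 a3 a4 b35
  row 4: a1 b42 a3 b44 a5
Rows 2 and 3 agree on B, D; apply B, D→A and equate their A entries.
Rows 1 and 3 agree on C; apply C→A and equate their A entries.
Rows 1 and 2 agree on A; apply A→C, D and equate their C, D entries.
Rows 1 and 4 agree on A; apply A→C, D and equate their C, D entries.
Rows 2 and 3 agree on B, C; apply B, C→A, E and equate their A, E entries.
No row becomes fully distinguished — the join is lossy.

No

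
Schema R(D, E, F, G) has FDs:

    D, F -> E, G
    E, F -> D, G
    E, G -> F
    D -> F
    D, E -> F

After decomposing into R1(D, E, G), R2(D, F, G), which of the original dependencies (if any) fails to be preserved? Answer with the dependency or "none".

Check E, F → D, G: no single fragment contains all of {D, E, F, G}, and the restricted closure of {E, F} across the fragments never reaches {D, G}.
D, F → E, G is preserved.
E, G → F is preserved.
D → F is preserved.
D, E → F is preserved.

E, F -> D, G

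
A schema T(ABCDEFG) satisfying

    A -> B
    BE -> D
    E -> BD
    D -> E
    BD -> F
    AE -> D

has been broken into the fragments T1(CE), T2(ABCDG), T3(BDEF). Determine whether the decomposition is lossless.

Chase test. Columns are ABCDEFG; row i has aⱼ where attribute j ∈ Ti, else bᵢⱼ.
Initial tableau (one row per fragment):
  row 1: b11 b12 a3 b14 a5 b16 b17
  row 2: a1 a2 a3 a4 b25 b26 a7
  row 3: b31 a2 b33 a4 a5 a6 b37
Rows 1 and 3 agree on E; apply E→BD and equate their BD entries.
Rows 1 and 2 agree on D; apply D→E and equate their E entries.
Rows 1 and 2 agree on BD; apply BD→F and equate their F entries.
Rows 1 and 3 agree on BD; apply BD→F and equate their F entries.
Row 2 is now all distinguished symbols — the join is lossless.

Yes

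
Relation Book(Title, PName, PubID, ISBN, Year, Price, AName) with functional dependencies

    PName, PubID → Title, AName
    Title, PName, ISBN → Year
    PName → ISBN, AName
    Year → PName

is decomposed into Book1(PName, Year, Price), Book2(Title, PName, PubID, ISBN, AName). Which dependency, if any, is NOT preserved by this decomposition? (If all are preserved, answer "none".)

Title, PName, ISBN → Year

Check Title, PName, ISBN → Year: no single fragment contains all of {Title, PName, ISBN, Year}, and the restricted closure of {Title, PName, ISBN} across the fragments never reaches {Year}.
PName, PubID → Title, AName is preserved.
PName → ISBN, AName is preserved.
Year → PName is preserved.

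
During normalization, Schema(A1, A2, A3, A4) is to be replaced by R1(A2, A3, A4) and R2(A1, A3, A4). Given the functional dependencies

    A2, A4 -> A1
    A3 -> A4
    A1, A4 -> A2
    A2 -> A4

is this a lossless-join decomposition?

Common attributes: R1 ∩ R2 = {A3, A4}.
No dependency enlarges {A3, A4}, so (A3, A4)⁺ = {A3, A4}.
The closure contains neither all of R1 = {A2, A3, A4} nor all of R2 = {A1, A3, A4}, so the common attributes are not a superkey of either fragment. The join is lossy.

No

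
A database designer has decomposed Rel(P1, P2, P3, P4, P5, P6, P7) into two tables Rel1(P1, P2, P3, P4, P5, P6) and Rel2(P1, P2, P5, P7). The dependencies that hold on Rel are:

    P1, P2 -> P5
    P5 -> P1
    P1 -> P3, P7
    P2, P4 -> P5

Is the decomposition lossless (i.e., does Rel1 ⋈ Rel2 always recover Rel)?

Common attributes: Rel1 ∩ Rel2 = {P1, P2, P5}.
Closure of {P1, P2, P5}: P1 → P3, P7 applies, adding P3, P7. So (P1, P2, P5)⁺ = {P1, P2, P3, P5, P7}.
This closure contains every attribute of Rel2, so Rel1 ∩ Rel2 → Rel2. The join is lossless.

Yes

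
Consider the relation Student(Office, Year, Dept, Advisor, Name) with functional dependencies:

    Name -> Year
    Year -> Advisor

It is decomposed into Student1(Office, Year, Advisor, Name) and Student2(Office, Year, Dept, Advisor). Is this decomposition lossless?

Common attributes: Student1 ∩ Student2 = {Office, Year, Advisor}.
No dependency enlarges {Office, Year, Advisor}, so (Office, Year, Advisor)⁺ = {Office, Year, Advisor}.
The closure contains neither all of Student1 = {Office, Year, Advisor, Name} nor all of Student2 = {Office, Year, Dept, Advisor}, so the common attributes are not a superkey of either fragment. The join is lossy.

No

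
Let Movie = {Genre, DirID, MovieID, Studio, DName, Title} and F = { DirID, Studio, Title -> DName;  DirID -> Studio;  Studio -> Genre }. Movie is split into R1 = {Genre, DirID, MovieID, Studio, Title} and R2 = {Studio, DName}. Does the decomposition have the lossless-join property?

No

Common attributes: R1 ∩ R2 = {Studio}.
Closure of {Studio}: Studio → Genre applies, adding Genre. So (Studio)⁺ = {Genre, Studio}.
The closure contains neither all of R1 = {Genre, DirID, MovieID, Studio, Title} nor all of R2 = {Studio, DName}, so the common attributes are not a superkey of either fragment. The join is lossy.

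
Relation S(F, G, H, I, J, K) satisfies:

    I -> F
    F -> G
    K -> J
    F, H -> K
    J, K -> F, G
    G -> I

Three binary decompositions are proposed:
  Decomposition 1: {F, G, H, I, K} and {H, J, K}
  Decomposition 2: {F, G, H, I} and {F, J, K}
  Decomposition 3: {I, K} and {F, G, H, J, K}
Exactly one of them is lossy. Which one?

Decomposition 2

Decomposition 1: common = {H, K}, closure = {F, G, H, I, J, K} → lossless.
Decomposition 2: common = {F}, closure = {F, G, I} → lossy.
Decomposition 3: common = {K}, closure = {F, G, I, J, K} → lossless.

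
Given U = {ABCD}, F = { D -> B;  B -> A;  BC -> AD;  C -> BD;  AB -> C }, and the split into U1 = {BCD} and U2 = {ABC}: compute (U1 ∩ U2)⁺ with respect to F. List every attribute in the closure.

U1 ∩ U2 = {BC}.
B → A applies, adding A
BC → AD applies, adding D
Closure: {ABCD}.

ABCD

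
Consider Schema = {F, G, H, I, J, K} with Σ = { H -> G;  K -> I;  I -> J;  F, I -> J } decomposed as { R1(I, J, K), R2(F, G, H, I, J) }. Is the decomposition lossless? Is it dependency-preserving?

Lossless test: (I, J)⁺ = {I, J}, which is a superkey of neither fragment — lossy.
Dependency preservation: every FD's attributes lie within a single fragment, so each can be enforced locally — preserved.

lossy but dependency-preserving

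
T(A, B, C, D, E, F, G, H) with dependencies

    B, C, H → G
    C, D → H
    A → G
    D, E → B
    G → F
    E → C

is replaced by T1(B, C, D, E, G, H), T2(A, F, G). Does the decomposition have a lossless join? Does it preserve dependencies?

Lossless test: (G)⁺ = {F, G}, which is a superkey of neither fragment — lossy.
Dependency preservation: every FD's attributes lie within a single fragment, so each can be enforced locally — preserved.

lossy but dependency-preserving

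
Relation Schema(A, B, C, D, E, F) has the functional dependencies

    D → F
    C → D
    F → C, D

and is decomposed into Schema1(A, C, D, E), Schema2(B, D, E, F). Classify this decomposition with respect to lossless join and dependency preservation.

Lossless test: (D, E)⁺ = {C, D, E, F}, which is a superkey of neither fragment — lossy.
Dependency preservation: F → C, D is not contained in any single fragment, but the restricted closure of its left-hand side across the fragments still reaches the right-hand side; the remaining FDs each lie inside some fragment. All dependencies are preserved.

lossy but dependency-preserving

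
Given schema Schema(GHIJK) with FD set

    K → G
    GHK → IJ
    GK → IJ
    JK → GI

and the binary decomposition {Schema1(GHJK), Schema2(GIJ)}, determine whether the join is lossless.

No

Common attributes: Schema1 ∩ Schema2 = {GJ}.
No dependency enlarges {GJ}, so (GJ)⁺ = {GJ}.
The closure contains neither all of Schema1 = {GHJK} nor all of Schema2 = {GIJ}, so the common attributes are not a superkey of either fragment. The join is lossy.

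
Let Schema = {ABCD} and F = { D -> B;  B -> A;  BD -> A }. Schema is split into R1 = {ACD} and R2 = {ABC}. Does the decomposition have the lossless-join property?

Common attributes: R1 ∩ R2 = {AC}.
No dependency enlarges {AC}, so (AC)⁺ = {AC}.
The closure contains neither all of R1 = {ACD} nor all of R2 = {ABC}, so the common attributes are not a superkey of either fragment. The join is lossy.

No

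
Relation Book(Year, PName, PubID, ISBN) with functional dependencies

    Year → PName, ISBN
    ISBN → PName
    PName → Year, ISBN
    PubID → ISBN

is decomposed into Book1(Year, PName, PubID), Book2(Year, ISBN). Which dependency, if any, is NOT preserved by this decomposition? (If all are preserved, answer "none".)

none

Year → PName, ISBN: restricted closure across fragments reaches PName, ISBN.
ISBN → PName: restricted closure across fragments reaches PName.
PName → Year, ISBN: restricted closure across fragments reaches Year, ISBN.
PubID → ISBN: restricted closure across fragments reaches ISBN.
Every dependency is enforceable on the fragments, so the decomposition is dependency-preserving.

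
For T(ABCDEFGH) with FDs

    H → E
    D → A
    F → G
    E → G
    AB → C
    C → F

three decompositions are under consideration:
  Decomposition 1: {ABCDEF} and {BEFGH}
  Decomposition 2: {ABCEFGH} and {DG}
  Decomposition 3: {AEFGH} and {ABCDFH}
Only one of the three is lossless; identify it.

Decomposition 1: common = {BEF}, closure = {BEFG} → lossy.
Decomposition 2: common = {G}, closure = {G} → lossy.
Decomposition 3: common = {AFH}, closure = {AEFGH} → lossless.

Decomposition 3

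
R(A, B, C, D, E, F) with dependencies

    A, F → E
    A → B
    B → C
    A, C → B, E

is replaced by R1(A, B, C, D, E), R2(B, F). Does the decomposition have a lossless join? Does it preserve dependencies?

Lossless test: (B)⁺ = {B, C}, which is a superkey of neither fragment — lossy.
Dependency preservation: A, F → E is not contained in any single fragment, but the restricted closure of its left-hand side across the fragments still reaches the right-hand side; the remaining FDs each lie inside some fragment. All dependencies are preserved.

lossy but dependency-preserving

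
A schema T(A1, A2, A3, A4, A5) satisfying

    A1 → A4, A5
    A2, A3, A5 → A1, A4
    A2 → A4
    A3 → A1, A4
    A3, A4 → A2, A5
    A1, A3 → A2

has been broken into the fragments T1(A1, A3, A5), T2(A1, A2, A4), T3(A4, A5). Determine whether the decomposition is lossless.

Chase test. Columns are A1, A2, A3, A4, A5; row i has aⱼ where attribute j ∈ Ti, else bᵢⱼ.
Initial tableau (one row per fragment):
  row 1: a1 b12 a3 b14 a5
  row 2: a1 a2 b23 a4 b25
  row 3: b31 b32 b33 a4 a5
Rows 1 and 2 agree on A1; apply A1→A4, A5 and equate their A4, A5 entries.
No row becomes fully distinguished — the join is lossy.

No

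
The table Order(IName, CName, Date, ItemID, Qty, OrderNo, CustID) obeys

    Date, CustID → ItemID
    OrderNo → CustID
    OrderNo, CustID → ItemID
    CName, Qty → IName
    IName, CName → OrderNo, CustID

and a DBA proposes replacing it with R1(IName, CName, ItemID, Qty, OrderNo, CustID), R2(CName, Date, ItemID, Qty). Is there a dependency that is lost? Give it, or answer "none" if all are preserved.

Date, CustID → ItemID

Check Date, CustID → ItemID: no single fragment contains all of {Date, ItemID, CustID}, and the restricted closure of {Date, CustID} across the fragments never reaches {ItemID}.
OrderNo → CustID is preserved.
OrderNo, CustID → ItemID is preserved.
CName, Qty → IName is preserved.
IName, CName → OrderNo, CustID is preserved.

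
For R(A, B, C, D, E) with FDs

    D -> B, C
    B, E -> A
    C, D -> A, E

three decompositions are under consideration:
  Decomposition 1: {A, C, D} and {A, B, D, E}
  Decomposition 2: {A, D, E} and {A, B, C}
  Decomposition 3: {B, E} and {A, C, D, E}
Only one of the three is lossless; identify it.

Decomposition 1

Decomposition 1: common = {A, D}, closure = {A, B, C, D, E} → lossless.
Decomposition 2: common = {A}, closure = {A} → lossy.
Decomposition 3: common = {E}, closure = {E} → lossy.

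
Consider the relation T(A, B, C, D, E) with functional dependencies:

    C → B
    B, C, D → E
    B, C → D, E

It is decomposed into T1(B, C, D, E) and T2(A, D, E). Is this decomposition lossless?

No

Common attributes: T1 ∩ T2 = {D, E}.
No dependency enlarges {D, E}, so (D, E)⁺ = {D, E}.
The closure contains neither all of T1 = {B, C, D, E} nor all of T2 = {A, D, E}, so the common attributes are not a superkey of either fragment. The join is lossy.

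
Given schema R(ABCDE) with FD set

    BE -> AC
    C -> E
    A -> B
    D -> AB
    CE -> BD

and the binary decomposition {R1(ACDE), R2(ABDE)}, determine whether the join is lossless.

Yes

Common attributes: R1 ∩ R2 = {ADE}.
Closure of {ADE}: A → B applies, adding B; BE → AC applies, adding C. So (ADE)⁺ = {ABCDE}.
This closure contains every attribute of R1, so R1 ∩ R2 → R1. The join is lossless.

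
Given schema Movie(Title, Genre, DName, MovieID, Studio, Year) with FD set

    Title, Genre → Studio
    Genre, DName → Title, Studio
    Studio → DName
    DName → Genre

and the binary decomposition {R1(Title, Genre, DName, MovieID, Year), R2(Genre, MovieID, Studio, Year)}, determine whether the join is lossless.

Common attributes: R1 ∩ R2 = {Genre, MovieID, Year}.
No dependency enlarges {Genre, MovieID, Year}, so (Genre, MovieID, Year)⁺ = {Genre, MovieID, Year}.
The closure contains neither all of R1 = {Title, Genre, DName, MovieID, Year} nor all of R2 = {Genre, MovieID, Studio, Year}, so the common attributes are not a superkey of either fragment. The join is lossy.

No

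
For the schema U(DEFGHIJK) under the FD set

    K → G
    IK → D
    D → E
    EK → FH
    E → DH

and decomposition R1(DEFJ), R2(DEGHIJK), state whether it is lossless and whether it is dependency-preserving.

Lossless test: (DEJ)⁺ = {DEHJ}, which is a superkey of neither fragment — lossy.
Dependency preservation: the restricted closure of {EK} across the fragments never reaches {FH}, so EK → FH cannot be enforced without a join — not preserved.

lossy and not dependency-preserving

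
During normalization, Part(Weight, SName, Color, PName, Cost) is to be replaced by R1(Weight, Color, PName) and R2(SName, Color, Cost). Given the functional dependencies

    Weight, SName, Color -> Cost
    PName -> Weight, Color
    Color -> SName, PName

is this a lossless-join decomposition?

Yes

Common attributes: R1 ∩ R2 = {Color}.
Closure of {Color}: Color → SName, PName applies, adding SName, PName; PName → Weight, Color applies, adding Weight; Weight, SName, Color → Cost applies, adding Cost. So (Color)⁺ = {Weight, SName, Color, PName, Cost}.
This closure contains every attribute of R1, so R1 ∩ R2 → R1. The join is lossless.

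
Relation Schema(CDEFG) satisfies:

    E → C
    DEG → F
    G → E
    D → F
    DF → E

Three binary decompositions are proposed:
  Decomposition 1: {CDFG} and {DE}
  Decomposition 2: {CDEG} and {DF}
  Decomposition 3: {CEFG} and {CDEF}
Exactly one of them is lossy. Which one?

Decomposition 3

Decomposition 1: common = {D}, closure = {CDEF} → lossless.
Decomposition 2: common = {D}, closure = {CDEF} → lossless.
Decomposition 3: common = {CEF}, closure = {CEF} → lossy.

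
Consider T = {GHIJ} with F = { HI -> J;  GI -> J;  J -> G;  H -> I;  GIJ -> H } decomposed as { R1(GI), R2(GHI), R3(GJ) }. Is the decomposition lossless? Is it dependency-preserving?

Lossless test (chase): Rows 1 and 2 agree on GI; apply GI→J and equate their J entries. Rows 1 and 2 agree on GIJ; apply GIJ→H and equate their H entries. No row becomes fully distinguished — the join is lossy.
Dependency preservation: the restricted closure of {HI} across the fragments never reaches {J}, so HI → J cannot be enforced without a join — not preserved.

lossy and not dependency-preserving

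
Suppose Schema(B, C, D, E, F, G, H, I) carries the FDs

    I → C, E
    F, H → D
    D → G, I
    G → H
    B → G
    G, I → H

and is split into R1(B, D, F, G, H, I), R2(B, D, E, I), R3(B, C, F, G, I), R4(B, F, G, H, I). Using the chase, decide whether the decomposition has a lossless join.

Chase test. Columns are B, C, D, E, F, G, H, I; row i has aⱼ where attribute j ∈ Ri, else bᵢⱼ.
Initial tableau (one row per fragment):
  row 1: a1 b12 a3 b14 a5 a6 a7 a8
  row 2: a1 b22 a3 a4 b25 b26 b27 a8
  row 3: a1 a2 b33 b34 a5 a6 b37 a8
  row 4: a1 b42 b43 b44 a5 a6 a7 a8
Rows 1 and 2 agree on I; apply I→C, E and equate their C, E entries.
Rows 1 and 3 agree on I; apply I→C, E and equate their C, E entries.
Rows 1 and 4 agree on I; apply I→C, E and equate their C, E entries.
Rows 1 and 4 agree on F, H; apply F, H→D and equate their D entries.
Rows 1 and 2 agree on D; apply D→G, I and equate their G, I entries.
Rows 1 and 2 agree on G; apply G→H and equate their H entries.
Rows 1 and 3 agree on G; apply G→H and equate their H entries.
Rows 1 and 3 agree on F, H; apply F, H→D and equate their D entries.
Row 1 is now all distinguished symbols — the join is lossless.

Yes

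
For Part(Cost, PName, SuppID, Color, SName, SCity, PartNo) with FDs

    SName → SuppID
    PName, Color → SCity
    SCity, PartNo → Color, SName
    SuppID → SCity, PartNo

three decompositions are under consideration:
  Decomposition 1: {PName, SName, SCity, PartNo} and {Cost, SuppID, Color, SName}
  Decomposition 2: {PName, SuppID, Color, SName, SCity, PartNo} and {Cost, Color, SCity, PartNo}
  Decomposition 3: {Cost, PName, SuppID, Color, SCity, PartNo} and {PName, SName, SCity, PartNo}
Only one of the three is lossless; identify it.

Decomposition 3

Decomposition 1: common = {SName}, closure = {SuppID, Color, SName, SCity, PartNo} → lossy.
Decomposition 2: common = {Color, SCity, PartNo}, closure = {SuppID, Color, SName, SCity, PartNo} → lossy.
Decomposition 3: common = {PName, SCity, PartNo}, closure = {PName, SuppID, Color, SName, SCity, PartNo} → lossless.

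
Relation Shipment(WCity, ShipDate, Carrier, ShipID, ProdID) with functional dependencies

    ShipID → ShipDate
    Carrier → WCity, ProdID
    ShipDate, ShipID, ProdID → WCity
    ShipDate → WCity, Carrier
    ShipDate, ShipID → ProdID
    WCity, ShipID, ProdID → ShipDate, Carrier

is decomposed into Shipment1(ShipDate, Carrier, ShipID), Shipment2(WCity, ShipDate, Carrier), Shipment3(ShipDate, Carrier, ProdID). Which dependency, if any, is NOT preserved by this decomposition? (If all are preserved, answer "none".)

none

ShipID → ShipDate lies within Shipment1.
Carrier → WCity, ProdID: restricted closure across fragments reaches WCity, ProdID.
ShipDate, ShipID, ProdID → WCity: restricted closure across fragments reaches WCity.
ShipDate → WCity, Carrier lies within Shipment2.
ShipDate, ShipID → ProdID: restricted closure across fragments reaches ProdID.
WCity, ShipID, ProdID → ShipDate, Carrier: restricted closure across fragments reaches ShipDate, Carrier.
Every dependency is enforceable on the fragments, so the decomposition is dependency-preserving.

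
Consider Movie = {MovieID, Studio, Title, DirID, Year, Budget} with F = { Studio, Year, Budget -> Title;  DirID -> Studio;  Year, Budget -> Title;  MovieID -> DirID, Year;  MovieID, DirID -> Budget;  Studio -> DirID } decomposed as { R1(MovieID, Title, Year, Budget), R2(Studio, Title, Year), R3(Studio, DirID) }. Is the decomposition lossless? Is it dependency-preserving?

Lossless test (chase): Rows 2 and 3 agree on Studio; apply Studio→DirID and equate their DirID entries. No row becomes fully distinguished — the join is lossy.
Dependency preservation: the restricted closure of {MovieID} across the fragments never reaches {DirID, Year}, so MovieID → DirID, Year cannot be enforced without a join — not preserved.

lossy and not dependency-preserving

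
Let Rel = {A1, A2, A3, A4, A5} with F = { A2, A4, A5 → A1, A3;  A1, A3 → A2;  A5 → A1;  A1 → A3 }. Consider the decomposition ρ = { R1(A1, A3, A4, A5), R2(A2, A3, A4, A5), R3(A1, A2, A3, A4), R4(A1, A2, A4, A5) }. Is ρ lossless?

Yes

Chase test. Columns are A1, A2, A3, A4, A5; row i has aⱼ where attribute j ∈ Ri, else bᵢⱼ.
Initial tableau (one row per fragment):
  row 1: a1 b12 a3 a4 a5
  row 2: b21 a2 a3 a4 a5
  row 3: a1 a2 a3 a4 b35
  row 4: a1 a2 b43 a4 a5
Rows 2 and 4 agree on A2, A4, A5; apply A2, A4, A5→A1, A3 and equate their A1, A3 entries.
Rows 1 and 2 agree on A1, A3; apply A1, A3→A2 and equate their A2 entries.
Row 1 is now all distinguished symbols — the join is lossless.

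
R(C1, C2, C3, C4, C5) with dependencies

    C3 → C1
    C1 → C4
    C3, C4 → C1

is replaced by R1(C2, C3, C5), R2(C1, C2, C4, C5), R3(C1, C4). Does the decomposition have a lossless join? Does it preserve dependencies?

Lossless test (chase): applying each FD to every pair of rows produces no changes in the tableau, so no row becomes fully distinguished — the join is lossy.
Dependency preservation: the restricted closure of {C3} across the fragments never reaches {C1}, so C3 → C1 cannot be enforced without a join — not preserved.

lossy and not dependency-preserving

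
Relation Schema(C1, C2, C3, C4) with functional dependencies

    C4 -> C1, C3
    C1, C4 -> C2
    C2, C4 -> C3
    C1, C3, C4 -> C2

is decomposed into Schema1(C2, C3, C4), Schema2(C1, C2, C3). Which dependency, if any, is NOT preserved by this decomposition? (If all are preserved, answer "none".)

C4 -> C1, C3

Check C4 → C1, C3: no single fragment contains all of {C1, C3, C4}, and the restricted closure of {C4} across the fragments never reaches {C1, C3}.
C1, C4 → C2 is preserved.
C2, C4 → C3 is preserved.
C1, C3, C4 → C2 is preserved.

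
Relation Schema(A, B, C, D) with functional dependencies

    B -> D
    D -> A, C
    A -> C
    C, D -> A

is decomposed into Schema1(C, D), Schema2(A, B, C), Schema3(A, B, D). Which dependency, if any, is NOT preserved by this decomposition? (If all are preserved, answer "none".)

none

B → D lies within Schema3.
D → A, C: restricted closure across fragments reaches A, C.
A → C lies within Schema2.
C, D → A: restricted closure across fragments reaches A.
Every dependency is enforceable on the fragments, so the decomposition is dependency-preserving.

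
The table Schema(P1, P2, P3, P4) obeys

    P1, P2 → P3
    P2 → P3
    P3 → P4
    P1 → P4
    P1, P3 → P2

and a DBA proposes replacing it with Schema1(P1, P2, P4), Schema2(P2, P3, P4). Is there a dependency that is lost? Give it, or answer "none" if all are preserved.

Check P1, P3 → P2: no single fragment contains all of {P1, P2, P3}, and the restricted closure of {P1, P3} across the fragments never reaches {P2}.
P1, P2 → P3 is preserved.
P2 → P3 is preserved.
P3 → P4 is preserved.
P1 → P4 is preserved.

P1, P3 → P2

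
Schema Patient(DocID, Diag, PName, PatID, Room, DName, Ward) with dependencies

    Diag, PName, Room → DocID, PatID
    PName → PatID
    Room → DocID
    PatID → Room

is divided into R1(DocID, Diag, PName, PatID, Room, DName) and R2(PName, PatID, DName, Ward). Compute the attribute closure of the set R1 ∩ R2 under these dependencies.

DocID, PName, PatID, Room, DName

R1 ∩ R2 = {PName, PatID, DName}.
PatID → Room applies, adding Room
Room → DocID applies, adding DocID
Closure: {DocID, PName, PatID, Room, DName}.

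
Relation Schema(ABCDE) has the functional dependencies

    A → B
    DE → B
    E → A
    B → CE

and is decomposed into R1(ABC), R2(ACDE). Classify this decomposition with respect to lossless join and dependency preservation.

Lossless test: (AC)⁺ = {ABCE}, which contains all of one fragment — lossless.
Dependency preservation: DE → B; B → CE are not contained in any single fragment, but the restricted closure of each left-hand side across the fragments still reaches the right-hand side; the remaining FDs each lie inside some fragment. All dependencies are preserved.

lossless and dependency-preserving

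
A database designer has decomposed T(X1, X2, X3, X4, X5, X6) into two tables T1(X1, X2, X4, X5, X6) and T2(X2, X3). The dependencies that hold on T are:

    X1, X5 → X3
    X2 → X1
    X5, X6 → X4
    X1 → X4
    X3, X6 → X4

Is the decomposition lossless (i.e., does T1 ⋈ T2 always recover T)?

Common attributes: T1 ∩ T2 = {X2}.
Closure of {X2}: X2 → X1 applies, adding X1; X1 → X4 applies, adding X4. So (X2)⁺ = {X1, X2, X4}.
The closure contains neither all of T1 = {X1, X2, X4, X5, X6} nor all of T2 = {X2, X3}, so the common attributes are not a superkey of either fragment. The join is lossy.

No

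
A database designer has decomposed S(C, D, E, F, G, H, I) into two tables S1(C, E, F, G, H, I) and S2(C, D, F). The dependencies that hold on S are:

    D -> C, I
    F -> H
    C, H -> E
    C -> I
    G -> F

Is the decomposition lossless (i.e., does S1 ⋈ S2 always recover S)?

Common attributes: S1 ∩ S2 = {C, F}.
Closure of {C, F}: F → H applies, adding H; C, H → E applies, adding E; C → I applies, adding I. So (C, F)⁺ = {C, E, F, H, I}.
The closure contains neither all of S1 = {C, E, F, G, H, I} nor all of S2 = {C, D, F}, so the common attributes are not a superkey of either fragment. The join is lossy.

No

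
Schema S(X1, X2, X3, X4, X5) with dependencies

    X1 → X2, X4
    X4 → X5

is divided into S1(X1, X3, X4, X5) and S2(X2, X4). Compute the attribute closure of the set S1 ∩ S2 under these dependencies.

X4, X5

S1 ∩ S2 = {X4}.
X4 → X5 applies, adding X5
Closure: {X4, X5}.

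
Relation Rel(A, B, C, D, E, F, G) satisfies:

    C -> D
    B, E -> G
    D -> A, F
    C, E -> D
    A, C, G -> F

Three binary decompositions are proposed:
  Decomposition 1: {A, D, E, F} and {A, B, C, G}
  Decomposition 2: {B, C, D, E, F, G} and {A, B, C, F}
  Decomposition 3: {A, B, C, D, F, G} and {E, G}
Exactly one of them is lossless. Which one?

Decomposition 1: common = {A}, closure = {A} → lossy.
Decomposition 2: common = {B, C, F}, closure = {A, B, C, D, F} → lossless.
Decomposition 3: common = {G}, closure = {G} → lossy.

Decomposition 2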